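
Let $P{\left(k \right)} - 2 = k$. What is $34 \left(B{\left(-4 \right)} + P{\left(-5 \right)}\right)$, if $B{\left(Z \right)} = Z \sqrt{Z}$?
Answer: $-102 - 272 i \approx -102.0 - 272.0 i$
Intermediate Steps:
$B{\left(Z \right)} = Z^{\frac{3}{2}}$
$P{\left(k \right)} = 2 + k$
$34 \left(B{\left(-4 \right)} + P{\left(-5 \right)}\right) = 34 \left(\left(-4\right)^{\frac{3}{2}} + \left(2 - 5\right)\right) = 34 \left(- 8 i - 3\right) = 34 \left(-3 - 8 i\right) = -102 - 272 i$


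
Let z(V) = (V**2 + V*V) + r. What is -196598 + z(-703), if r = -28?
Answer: 791792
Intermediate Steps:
z(V) = -28 + 2*V**2 (z(V) = (V**2 + V*V) - 28 = (V**2 + V**2) - 28 = 2*V**2 - 28 = -28 + 2*V**2)
-196598 + z(-703) = -196598 + (-28 + 2*(-703)**2) = -196598 + (-28 + 2*494209) = -196598 + (-28 + 988418) = -196598 + 988390 = 791792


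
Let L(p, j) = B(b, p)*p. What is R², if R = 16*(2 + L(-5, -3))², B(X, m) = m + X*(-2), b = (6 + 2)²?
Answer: 50669112914176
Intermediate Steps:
b = 64 (b = 8² = 64)
B(X, m) = m - 2*X
L(p, j) = p*(-128 + p) (L(p, j) = (p - 2*64)*p = (p - 128)*p = (-128 + p)*p = p*(-128 + p))
R = 7118224 (R = 16*(2 - 5*(-128 - 5))² = 16*(2 - 5*(-133))² = 16*(2 + 665)² = 16*667² = 16*444889 = 7118224)
R² = 7118224² = 50669112914176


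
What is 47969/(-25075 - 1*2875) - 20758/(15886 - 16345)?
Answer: 558168329/12829050 ≈ 43.508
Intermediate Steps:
47969/(-25075 - 1*2875) - 20758/(15886 - 16345) = 47969/(-25075 - 2875) - 20758/(-459) = 47969/(-27950) - 20758*(-1/459) = 47969*(-1/27950) + 20758/459 = -47969/27950 + 20758/459 = 558168329/12829050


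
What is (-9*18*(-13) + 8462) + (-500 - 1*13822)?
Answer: -3754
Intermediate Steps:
(-9*18*(-13) + 8462) + (-500 - 1*13822) = (-162*(-13) + 8462) + (-500 - 13822) = (2106 + 8462) - 14322 = 10568 - 14322 = -3754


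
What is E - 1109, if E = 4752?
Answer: 3643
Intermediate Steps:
E - 1109 = 4752 - 1109 = 3643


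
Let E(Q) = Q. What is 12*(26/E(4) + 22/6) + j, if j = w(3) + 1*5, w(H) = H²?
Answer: 136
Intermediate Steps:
j = 14 (j = 3² + 1*5 = 9 + 5 = 14)
12*(26/E(4) + 22/6) + j = 12*(26/4 + 22/6) + 14 = 12*(26*(¼) + 22*(⅙)) + 14 = 12*(13/2 + 11/3) + 14 = 12*(61/6) + 14 = 122 + 14 = 136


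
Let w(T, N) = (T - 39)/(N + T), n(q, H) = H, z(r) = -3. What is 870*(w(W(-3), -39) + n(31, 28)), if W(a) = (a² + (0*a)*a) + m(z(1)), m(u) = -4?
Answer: 25230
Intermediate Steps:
W(a) = -4 + a² (W(a) = (a² + (0*a)*a) - 4 = (a² + 0*a) - 4 = (a² + 0) - 4 = a² - 4 = -4 + a²)
w(T, N) = (-39 + T)/(N + T)
870*(w(W(-3), -39) + n(31, 28)) = 870*((-39 + (-4 + (-3)²))/(-39 + (-4 + (-3)²)) + 28) = 870*((-39 + (-4 + 9))/(-39 + (-4 + 9)) + 28) = 870*((-39 + 5)/(-39 + 5) + 28) = 870*(-34/(-34) + 28) = 870*(-1/34*(-34) + 28) = 870*(1 + 28) = 870*29 = 25230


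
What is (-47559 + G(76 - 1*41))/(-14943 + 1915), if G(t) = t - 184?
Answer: 11927/3257 ≈ 3.6620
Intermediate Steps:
G(t) = -184 + t
(-47559 + G(76 - 1*41))/(-14943 + 1915) = (-47559 + (-184 + (76 - 1*41)))/(-14943 + 1915) = (-47559 + (-184 + (76 - 41)))/(-13028) = (-47559 + (-184 + 35))*(-1/13028) = (-47559 - 149)*(-1/13028) = -47708*(-1/13028) = 11927/3257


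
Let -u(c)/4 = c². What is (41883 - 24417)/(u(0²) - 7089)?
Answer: -5822/2363 ≈ -2.4638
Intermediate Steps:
u(c) = -4*c²
(41883 - 24417)/(u(0²) - 7089) = (41883 - 24417)/(-4*(0²)² - 7089) = 17466/(-4*0² - 7089) = 17466/(-4*0 - 7089) = 17466/(0 - 7089) = 17466/(-7089) = 17466*(-1/7089) = -5822/2363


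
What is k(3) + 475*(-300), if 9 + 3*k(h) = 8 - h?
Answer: -427504/3 ≈ -1.4250e+5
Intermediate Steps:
k(h) = -⅓ - h/3 (k(h) = -3 + (8 - h)/3 = -3 + (8/3 - h/3) = -⅓ - h/3)
k(3) + 475*(-300) = (-⅓ - ⅓*3) + 475*(-300) = (-⅓ - 1) - 142500 = -4/3 - 142500 = -427504/3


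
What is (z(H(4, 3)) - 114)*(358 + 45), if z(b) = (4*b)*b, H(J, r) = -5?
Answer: -5642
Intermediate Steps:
z(b) = 4*b²
(z(H(4, 3)) - 114)*(358 + 45) = (4*(-5)² - 114)*(358 + 45) = (4*25 - 114)*403 = (100 - 114)*403 = -14*403 = -5642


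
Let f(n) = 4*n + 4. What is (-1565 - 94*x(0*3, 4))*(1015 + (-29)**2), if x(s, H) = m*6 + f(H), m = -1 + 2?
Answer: -7440704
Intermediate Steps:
f(n) = 4 + 4*n
m = 1
x(s, H) = 10 + 4*H (x(s, H) = 1*6 + (4 + 4*H) = 6 + (4 + 4*H) = 10 + 4*H)
(-1565 - 94*x(0*3, 4))*(1015 + (-29)**2) = (-1565 - 94*(10 + 4*4))*(1015 + (-29)**2) = (-1565 - 94*(10 + 16))*(1015 + 841) = (-1565 - 94*26)*1856 = (-1565 - 2444)*1856 = -4009*1856 = -7440704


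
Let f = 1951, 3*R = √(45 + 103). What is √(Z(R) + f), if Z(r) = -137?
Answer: √1814 ≈ 42.591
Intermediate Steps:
R = 2*√37/3 (R = √(45 + 103)/3 = √148/3 = (2*√37)/3 = 2*√37/3 ≈ 4.0552)
√(Z(R) + f) = √(-137 + 1951) = √1814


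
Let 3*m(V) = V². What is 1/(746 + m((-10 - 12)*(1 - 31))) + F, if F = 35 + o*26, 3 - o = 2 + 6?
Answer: -13864869/145946 ≈ -95.000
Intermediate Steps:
o = -5 (o = 3 - (2 + 6) = 3 - 1*8 = 3 - 8 = -5)
m(V) = V²/3
F = -95 (F = 35 - 5*26 = 35 - 130 = -95)
1/(746 + m((-10 - 12)*(1 - 31))) + F = 1/(746 + ((-10 - 12)*(1 - 31))²/3) - 95 = 1/(746 + (-22*(-30))²/3) - 95 = 1/(746 + (⅓)*660²) - 95 = 1/(746 + (⅓)*435600) - 95 = 1/(746 + 145200) - 95 = 1/145946 - 95 = -13864869/145946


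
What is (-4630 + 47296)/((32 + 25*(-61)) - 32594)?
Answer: -42666/34087 ≈ -1.2517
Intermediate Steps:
(-4630 + 47296)/((32 + 25*(-61)) - 32594) = 42666/((32 - 1525) - 32594) = 42666/(-1493 - 32594) = 42666/(-34087) = 42666*(-1/34087) = -42666/34087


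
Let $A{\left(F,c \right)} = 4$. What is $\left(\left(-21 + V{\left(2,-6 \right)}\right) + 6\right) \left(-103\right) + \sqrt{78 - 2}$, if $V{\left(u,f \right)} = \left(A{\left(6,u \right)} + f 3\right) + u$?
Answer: $2781 + 2 \sqrt{19} \approx 2789.7$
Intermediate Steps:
$V{\left(u,f \right)} = 4 + u + 3 f$ ($V{\left(u,f \right)} = \left(4 + f 3\right) + u = \left(4 + 3 f\right) + u = 4 + u + 3 f$)
$\left(\left(-21 + V{\left(2,-6 \right)}\right) + 6\right) \left(-103\right) + \sqrt{78 - 2} = \left(\left(-21 + \left(4 + 2 + 3 \left(-6\right)\right)\right) + 6\right) \left(-103\right) + \sqrt{78 - 2} = \left(\left(-21 + \left(4 + 2 - 18\right)\right) + 6\right) \left(-103\right) + \sqrt{76} = \left(\left(-21 - 12\right) + 6\right) \left(-103\right) + 2 \sqrt{19} = \left(-33 + 6\right) \left(-103\right) + 2 \sqrt{19} = \left(-27\right) \left(-103\right) + 2 \sqrt{19} = 2781 + 2 \sqrt{19}$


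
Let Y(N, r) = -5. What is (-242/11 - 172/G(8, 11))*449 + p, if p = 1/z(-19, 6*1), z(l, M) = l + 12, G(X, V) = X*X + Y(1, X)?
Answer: -4620269/413 ≈ -11187.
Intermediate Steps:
G(X, V) = -5 + X**2 (G(X, V) = X*X - 5 = X**2 - 5 = -5 + X**2)
z(l, M) = 12 + l
p = -1/7 (p = 1/(12 - 19) = 1/(-7) = -1/7 ≈ -0.14286)
(-242/11 - 172/G(8, 11))*449 + p = (-242/11 - 172/(-5 + 8**2))*449 - 1/7 = (-242*1/11 - 172/(-5 + 64))*449 - 1/7 = (-22 - 172/59)*449 - 1/7 = -1470/59*449 - 1/7 = -660030/59 - 1/7 = -4620269/413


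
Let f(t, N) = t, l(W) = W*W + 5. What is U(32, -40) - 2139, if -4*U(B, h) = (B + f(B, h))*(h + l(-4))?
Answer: -1835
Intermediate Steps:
l(W) = 5 + W² (l(W) = W² + 5 = 5 + W²)
U(B, h) = -B*(21 + h)/2 (U(B, h) = -(B + B)*(h + (5 + (-4)²))/4 = -2*B*(h + (5 + 16))/4 = -2*B*(h + 21)/4 = -2*B*(21 + h)/4 = -B*(21 + h)/2)
U(32, -40) - 2139 = (½)*32*(-21 - 1*(-40)) - 2139 = (½)*32*(-21 + 40) - 2139 = (½)*32*19 - 2139 = 304 - 2139 = -1835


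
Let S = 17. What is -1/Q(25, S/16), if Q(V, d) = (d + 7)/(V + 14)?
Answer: -208/43 ≈ -4.8372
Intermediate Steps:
Q(V, d) = (7 + d)/(14 + V)
-1/Q(25, S/16) = -1/((7 + 17/16)/(14 + 25)) = -1/((7 + 17*(1/16))/39) = -1/((7 + 17/16)/39) = -1/((1/39)*(129/16)) = -1/43/208 = -1*208/43 = -208/43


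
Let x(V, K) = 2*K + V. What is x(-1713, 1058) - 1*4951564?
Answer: -4951161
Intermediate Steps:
x(V, K) = V + 2*K
x(-1713, 1058) - 1*4951564 = (-1713 + 2*1058) - 1*4951564 = (-1713 + 2116) - 4951564 = 403 - 4951564 = -4951161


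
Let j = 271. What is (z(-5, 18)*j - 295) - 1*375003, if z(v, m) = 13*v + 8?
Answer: -390745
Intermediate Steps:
z(v, m) = 8 + 13*v
(z(-5, 18)*j - 295) - 1*375003 = ((8 + 13*(-5))*271 - 295) - 1*375003 = ((8 - 65)*271 - 295) - 375003 = (-57*271 - 295) - 375003 = (-15447 - 295) - 375003 = -15742 - 375003 = -390745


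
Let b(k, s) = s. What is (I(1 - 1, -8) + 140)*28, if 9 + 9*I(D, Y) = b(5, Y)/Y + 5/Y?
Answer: 23359/6 ≈ 3893.2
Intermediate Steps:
I(D, Y) = -8/9 + 5/(9*Y) (I(D, Y) = -1 + (Y/Y + 5/Y)/9 = -1 + (1 + 5/Y)/9 = -1 + (1/9 + 5/(9*Y)) = -8/9 + 5/(9*Y))
(I(1 - 1, -8) + 140)*28 = ((1/9)*(5 - 8*(-8))/(-8) + 140)*28 = ((1/9)*(-1/8)*(5 + 64) + 140)*28 = ((1/9)*(-1/8)*69 + 140)*28 = (-23/24 + 140)*28 = (3337/24)*28 = 23359/6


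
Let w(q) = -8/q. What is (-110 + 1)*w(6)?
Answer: 436/3 ≈ 145.33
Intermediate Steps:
(-110 + 1)*w(6) = (-110 + 1)*(-8/6) = -(-872)/6 = -109*(-4/3) = 436/3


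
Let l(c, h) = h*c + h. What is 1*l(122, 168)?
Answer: 20664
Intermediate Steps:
l(c, h) = h + c*h (l(c, h) = c*h + h = h + c*h)
1*l(122, 168) = 1*(168*(1 + 122)) = 1*(168*123) = 1*20664 = 20664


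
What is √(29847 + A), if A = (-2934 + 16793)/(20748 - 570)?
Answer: 5*√54011270930/6726 ≈ 172.76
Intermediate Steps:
A = 13859/20178 ≈ 0.68684
√(29847 + A) = √(29847 + 13859/20178) = √(602266625/20178) = 5*√54011270930/6726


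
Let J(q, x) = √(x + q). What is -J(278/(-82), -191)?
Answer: -I*√326770/41 ≈ -13.942*I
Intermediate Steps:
J(q, x) = √(q + x)
-J(278/(-82), -191) = -√(278/(-82) - 191) = -√(278*(-1/82) - 191) = -√(-139/41 - 191) = -√(-7970/41) = -I*√326770/41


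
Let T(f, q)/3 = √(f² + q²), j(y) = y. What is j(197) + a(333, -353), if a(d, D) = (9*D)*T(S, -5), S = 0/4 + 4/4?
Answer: 197 - 9531*√26 ≈ -48402.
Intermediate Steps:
S = 1 (S = 0*(¼) + 4*(¼) = 0 + 1 = 1)
T(f, q) = 3*√(f² + q²)
a(d, D) = 27*D*√26 (a(d, D) = (9*D)*(3*√(1² + (-5)²)) = (9*D)*(3*√(1 + 25)) = (9*D)*(3*√26) = 27*D*√26)
j(197) + a(333, -353) = 197 + 27*(-353)*√26 = 197 - 9531*√26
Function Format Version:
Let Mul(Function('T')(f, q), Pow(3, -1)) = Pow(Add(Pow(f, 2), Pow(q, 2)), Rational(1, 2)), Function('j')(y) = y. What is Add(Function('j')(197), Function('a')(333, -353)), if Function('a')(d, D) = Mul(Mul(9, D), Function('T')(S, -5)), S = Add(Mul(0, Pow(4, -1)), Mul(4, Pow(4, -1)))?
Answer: Add(197, Mul(-9531, Pow(26, Rational(1, 2)))) ≈ -48402.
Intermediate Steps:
S = 1 (S = Add(Mul(0, Rational(1, 4)), Mul(4, Rational(1, 4))) = Add(0, 1) = 1)
Function('T')(f, q) = Mul(3, Pow(Add(Pow(f, 2), Pow(q, 2)), Rational(1, 2)))
Function('a')(d, D) = Mul(27, D, Pow(26, Rational(1, 2))) (Function('a')(d, D) = Mul(Mul(9, D), Mul(3, Pow(Add(Pow(1, 2), Pow(-5, 2)), Rational(1, 2)))) = Mul(Mul(9, D), Mul(3, Pow(Add(1, 25), Rational(1, 2)))) = Mul(Mul(9, D), Mul(3, Pow(26, Rational(1, 2)))) = Mul(27, D, Pow(26, Rational(1, 2))))
Add(Function('j')(197), Function('a')(333, -353)) = Add(197, Mul(27, -353, Pow(26, Rational(1, 2)))) = Add(197, Mul(-9531, Pow(26, Rational(1, 2))))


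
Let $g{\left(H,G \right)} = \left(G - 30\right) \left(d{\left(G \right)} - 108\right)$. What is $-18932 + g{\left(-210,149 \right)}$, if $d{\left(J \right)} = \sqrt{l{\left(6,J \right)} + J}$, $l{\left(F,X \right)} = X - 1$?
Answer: $-31784 + 357 \sqrt{33} \approx -29733.0$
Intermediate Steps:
$l{\left(F,X \right)} = -1 + X$
$d{\left(J \right)} = \sqrt{-1 + 2 J}$ ($d{\left(J \right)} = \sqrt{\left(-1 + J\right) + J} = \sqrt{-1 + 2 J}$)
$g{\left(H,G \right)} = \left(-108 + \sqrt{-1 + 2 G}\right) \left(-30 + G\right)$ ($g{\left(H,G \right)} = \left(G - 30\right) \left(\sqrt{-1 + 2 G} - 108\right) = \left(-30 + G\right) \left(-108 + \sqrt{-1 + 2 G}\right) = \left(-108 + \sqrt{-1 + 2 G}\right) \left(-30 + G\right)$)
$-18932 + g{\left(-210,149 \right)} = -18932 + \left(3240 - 16092 - 30 \sqrt{-1 + 2 \cdot 149} + 149 \sqrt{-1 + 2 \cdot 149}\right) = -18932 + \left(3240 - 16092 - 30 \sqrt{-1 + 298} + 149 \sqrt{-1 + 298}\right) = -18932 + \left(3240 - 16092 - 30 \sqrt{297} + 149 \sqrt{297}\right) = -18932 + \left(3240 - 16092 - 30 \cdot 3 \sqrt{33} + 149 \cdot 3 \sqrt{33}\right) = -18932 + \left(3240 - 16092 - 90 \sqrt{33} + 447 \sqrt{33}\right) = -18932 - \left(12852 - 357 \sqrt{33}\right) = -31784 + 357 \sqrt{33}$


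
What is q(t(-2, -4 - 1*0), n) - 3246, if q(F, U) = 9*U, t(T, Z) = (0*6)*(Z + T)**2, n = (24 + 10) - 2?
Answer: -2958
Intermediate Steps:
n = 32 (n = 34 - 2 = 32)
t(T, Z) = 0 (t(T, Z) = 0*(T + Z)**2 = 0)
q(t(-2, -4 - 1*0), n) - 3246 = 9*32 - 3246 = 288 - 3246 = -2958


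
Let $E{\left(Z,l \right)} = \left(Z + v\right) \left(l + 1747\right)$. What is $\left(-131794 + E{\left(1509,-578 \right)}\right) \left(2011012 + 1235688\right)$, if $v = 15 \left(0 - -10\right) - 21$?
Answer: $5788957007600$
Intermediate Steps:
$v = 129$ ($v = 15 \left(0 + 10\right) - 21 = 15 \cdot 10 - 21 = 150 - 21 = 129$)
$E{\left(Z,l \right)} = \left(129 + Z\right) \left(1747 + l\right)$ ($E{\left(Z,l \right)} = \left(Z + 129\right) \left(l + 1747\right) = \left(129 + Z\right) \left(1747 + l\right)$)
$\left(-131794 + E{\left(1509,-578 \right)}\right) \left(2011012 + 1235688\right) = \left(-131794 + \left(225363 + 129 \left(-578\right) + 1747 \cdot 1509 + 1509 \left(-578\right)\right)\right) \left(2011012 + 1235688\right) = \left(-131794 + \left(225363 - 74562 + 2636223 - 872202\right)\right) 3246700 = \left(-131794 + 1914822\right) 3246700 = 1783028 \cdot 3246700 = 5788957007600$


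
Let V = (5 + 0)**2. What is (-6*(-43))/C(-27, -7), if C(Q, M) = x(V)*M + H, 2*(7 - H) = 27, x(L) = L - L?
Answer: -516/13 ≈ -39.692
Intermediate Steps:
V = 25 (V = 5**2 = 25)
x(L) = 0
H = -13/2 (H = 7 - 1/2*27 = 7 - 27/2 = -13/2 ≈ -6.5000)
C(Q, M) = -13/2 (C(Q, M) = 0*M - 13/2 = 0 - 13/2 = -13/2)
(-6*(-43))/C(-27, -7) = (-6*(-43))/(-13/2) = 258*(-2/13) = -516/13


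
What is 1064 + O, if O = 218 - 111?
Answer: 1171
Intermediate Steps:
O = 107
1064 + O = 1064 + 107 = 1171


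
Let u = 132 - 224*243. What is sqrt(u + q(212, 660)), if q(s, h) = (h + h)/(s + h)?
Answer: 3*I*sqrt(71680035)/109 ≈ 233.02*I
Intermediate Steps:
q(s, h) = 2*h/(h + s) (q(s, h) = (2*h)/(h + s) = 2*h/(h + s))
u = -54300 (u = 132 - 54432 = -54300)
sqrt(u + q(212, 660)) = sqrt(-54300 + 2*660/(660 + 212)) = sqrt(-54300 + 2*660/872) = sqrt(-54300 + 2*660*(1/872)) = sqrt(-54300 + 165/109) = sqrt(-5918535/109) = 3*I*sqrt(71680035)/109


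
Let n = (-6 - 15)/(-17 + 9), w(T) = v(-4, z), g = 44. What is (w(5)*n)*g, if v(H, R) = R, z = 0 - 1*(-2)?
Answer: 231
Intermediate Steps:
z = 2 (z = 0 + 2 = 2)
w(T) = 2
n = 21/8 (n = -21/(-8) = -21*(-⅛) = 21/8 ≈ 2.6250)
(w(5)*n)*g = (2*(21/8))*44 = (21/4)*44 = 231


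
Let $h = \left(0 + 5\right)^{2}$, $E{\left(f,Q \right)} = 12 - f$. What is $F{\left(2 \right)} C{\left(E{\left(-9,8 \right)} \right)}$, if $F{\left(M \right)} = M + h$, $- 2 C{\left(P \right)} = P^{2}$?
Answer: $- \frac{11907}{2} \approx -5953.5$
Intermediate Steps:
$h = 25$ ($h = 5^{2} = 25$)
$C{\left(P \right)} = - \frac{P^{2}}{2}$
$F{\left(M \right)} = 25 + M$ ($F{\left(M \right)} = M + 25 = 25 + M$)
$F{\left(2 \right)} C{\left(E{\left(-9,8 \right)} \right)} = \left(25 + 2\right) \left(- \frac{\left(12 - -9\right)^{2}}{2}\right) = 27 \left(- \frac{\left(12 + 9\right)^{2}}{2}\right) = 27 \left(- \frac{21^{2}}{2}\right) = 27 \left(\left(- \frac{1}{2}\right) 441\right) = 27 \left(- \frac{441}{2}\right) = - \frac{11907}{2}$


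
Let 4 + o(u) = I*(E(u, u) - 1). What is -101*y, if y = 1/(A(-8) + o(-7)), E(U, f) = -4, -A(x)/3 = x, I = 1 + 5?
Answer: 101/10 ≈ 10.100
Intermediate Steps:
I = 6
A(x) = -3*x
o(u) = -34 (o(u) = -4 + 6*(-4 - 1) = -4 + 6*(-5) = -4 - 30 = -34)
y = -⅒ (y = 1/(-3*(-8) - 34) = 1/(24 - 34) = 1/(-10) = -⅒ ≈ -0.10000)
-101*y = -101*(-⅒) = 101/10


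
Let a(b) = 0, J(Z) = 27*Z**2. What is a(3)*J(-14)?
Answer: 0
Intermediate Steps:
a(3)*J(-14) = 0*(27*(-14)**2) = 0*(27*196) = 0*5292 = 0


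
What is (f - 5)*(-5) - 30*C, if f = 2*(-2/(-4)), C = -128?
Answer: 3860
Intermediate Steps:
f = 1 (f = 2*(-2*(-1/4)) = 2*(1/2) = 1)
(f - 5)*(-5) - 30*C = (1 - 5)*(-5) - 30*(-128) = -4*(-5) + 3840 = 20 + 3840 = 3860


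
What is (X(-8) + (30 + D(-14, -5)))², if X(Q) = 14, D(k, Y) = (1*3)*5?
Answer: 3481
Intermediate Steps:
D(k, Y) = 15 (D(k, Y) = 3*5 = 15)
(X(-8) + (30 + D(-14, -5)))² = (14 + (30 + 15))² = (14 + 45)² = 59² = 3481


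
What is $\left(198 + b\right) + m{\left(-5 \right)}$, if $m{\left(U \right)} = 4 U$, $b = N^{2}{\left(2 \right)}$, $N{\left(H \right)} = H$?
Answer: $182$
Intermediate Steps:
$b = 4$ ($b = 2^{2} = 4$)
$\left(198 + b\right) + m{\left(-5 \right)} = \left(198 + 4\right) + 4 \left(-5\right) = 202 - 20 = 182$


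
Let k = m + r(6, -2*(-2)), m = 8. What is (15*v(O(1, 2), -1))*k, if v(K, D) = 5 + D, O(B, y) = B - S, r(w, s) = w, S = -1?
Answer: 840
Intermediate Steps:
k = 14 (k = 8 + 6 = 14)
O(B, y) = 1 + B (O(B, y) = B - 1*(-1) = B + 1 = 1 + B)
(15*v(O(1, 2), -1))*k = (15*(5 - 1))*14 = (15*4)*14 = 60*14 = 840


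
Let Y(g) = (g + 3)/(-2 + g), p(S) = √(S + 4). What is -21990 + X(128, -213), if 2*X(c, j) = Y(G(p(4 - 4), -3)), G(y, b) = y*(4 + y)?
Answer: -87957/4 ≈ -21989.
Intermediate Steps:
p(S) = √(4 + S)
Y(g) = (3 + g)/(-2 + g)
X(c, j) = ¾ (X(c, j) = ((3 + √(4 + (4 - 4))*(4 + √(4 + (4 - 4))))/(-2 + √(4 + (4 - 4))*(4 + √(4 + (4 - 4)))))/2 = ((3 + √(4 + 0)*(4 + √(4 + 0)))/(-2 + √(4 + 0)*(4 + √(4 + 0))))/2 = ((3 + √4*(4 + √4))/(-2 + √4*(4 + √4)))/2 = ((3 + 2*(4 + 2))/(-2 + 2*(4 + 2)))/2 = ((3 + 2*6)/(-2 + 2*6))/2 = ((3 + 12)/(-2 + 12))/2 = (15/10)/2 = ((⅒)*15)/2 = (½)*(3/2) = ¾)
-21990 + X(128, -213) = -21990 + ¾ = -87957/4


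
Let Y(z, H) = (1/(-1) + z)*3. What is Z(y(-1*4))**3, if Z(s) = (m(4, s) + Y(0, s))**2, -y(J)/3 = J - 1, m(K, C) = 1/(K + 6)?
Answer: 594823321/1000000 ≈ 594.82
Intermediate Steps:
m(K, C) = 1/(6 + K)
y(J) = 3 - 3*J (y(J) = -3*(J - 1) = -3*(-1 + J) = 3 - 3*J)
Y(z, H) = -3 + 3*z (Y(z, H) = (-1 + z)*3 = -3 + 3*z)
Z(s) = 841/100 (Z(s) = (1/(6 + 4) + (-3 + 3*0))**2 = (1/10 + (-3 + 0))**2 = (1/10 - 3)**2 = (-29/10)**2 = 841/100)
Z(y(-1*4))**3 = (841/100)**3 = 594823321/1000000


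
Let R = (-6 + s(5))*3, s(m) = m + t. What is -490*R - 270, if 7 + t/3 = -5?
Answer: 54120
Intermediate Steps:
t = -36 (t = -21 + 3*(-5) = -21 - 15 = -36)
s(m) = -36 + m (s(m) = m - 36 = -36 + m)
R = -111 (R = (-6 + (-36 + 5))*3 = (-6 - 31)*3 = -37*3 = -111)
-490*R - 270 = -490*(-111) - 270 = 54390 - 270 = 54120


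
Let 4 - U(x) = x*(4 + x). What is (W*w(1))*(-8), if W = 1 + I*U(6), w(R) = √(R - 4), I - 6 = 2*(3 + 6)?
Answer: 10744*I*√3 ≈ 18609.0*I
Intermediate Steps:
U(x) = 4 - x*(4 + x)
I = 24 (I = 6 + 2*(3 + 6) = 6 + 2*9 = 6 + 18 = 24)
w(R) = √(-4 + R)
W = -1343 (W = 1 + 24*(4 - 1*6² - 4*6) = 1 + 24*(4 - 1*36 - 24) = 1 + 24*(4 - 36 - 24) = 1 + 24*(-56) = 1 - 1344 = -1343)
(W*w(1))*(-8) = -1343*√(-4 + 1)*(-8) = -1343*I*√3*(-8) = 10744*I*√3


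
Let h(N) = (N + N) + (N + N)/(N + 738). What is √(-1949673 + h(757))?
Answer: I*√4354181805545/1495 ≈ 1395.8*I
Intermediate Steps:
h(N) = 2*N + 2*N/(738 + N) (h(N) = 2*N + (2*N)/(738 + N) = 2*N + 2*N/(738 + N))
√(-1949673 + h(757)) = √(-1949673 + 2*757*(739 + 757)/(738 + 757)) = √(-1949673 + 2*757*1496/1495) = √(-1949673 + 2*757*(1/1495)*1496) = √(-1949673 + 2264944/1495) = √(-2912496191/1495) = I*√4354181805545/1495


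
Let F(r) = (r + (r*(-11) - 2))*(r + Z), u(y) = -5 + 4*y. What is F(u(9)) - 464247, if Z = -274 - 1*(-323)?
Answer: -489207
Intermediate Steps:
Z = 49 (Z = -274 + 323 = 49)
F(r) = (-2 - 10*r)*(49 + r) (F(r) = (r + (r*(-11) - 2))*(r + 49) = (r + (-11*r - 2))*(49 + r) = (r + (-2 - 11*r))*(49 + r) = (-2 - 10*r)*(49 + r))
F(u(9)) - 464247 = (-98 - 492*(-5 + 4*9) - 10*(-5 + 4*9)²) - 464247 = (-98 - 492*(-5 + 36) - 10*(-5 + 36)²) - 464247 = (-98 - 492*31 - 10*31²) - 464247 = (-98 - 15252 - 10*961) - 464247 = (-98 - 15252 - 9610) - 464247 = -24960 - 464247 = -489207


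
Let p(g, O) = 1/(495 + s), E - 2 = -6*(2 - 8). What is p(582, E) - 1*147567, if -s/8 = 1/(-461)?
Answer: -33675231640/228203 ≈ -1.4757e+5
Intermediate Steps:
s = 8/461 (s = -8/(-461) = -8*(-1/461) = 8/461 ≈ 0.017354)
E = 38 (E = 2 - 6*(2 - 8) = 2 - 6*(-6) = 2 + 36 = 38)
p(g, O) = 461/228203 (p(g, O) = 1/(495 + 8/461) = 1/(228203/461) = 461/228203)
p(582, E) - 1*147567 = 461/228203 - 1*147567 = 461/228203 - 147567 = -33675231640/228203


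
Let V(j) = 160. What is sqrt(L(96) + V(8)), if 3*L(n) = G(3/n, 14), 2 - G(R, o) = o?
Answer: 2*sqrt(39) ≈ 12.490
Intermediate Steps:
G(R, o) = 2 - o
L(n) = -4 (L(n) = (2 - 1*14)/3 = (2 - 14)/3 = (1/3)*(-12) = -4)
sqrt(L(96) + V(8)) = sqrt(-4 + 160) = sqrt(156) = 2*sqrt(39)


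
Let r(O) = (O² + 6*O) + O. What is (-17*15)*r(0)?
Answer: 0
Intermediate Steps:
r(O) = O² + 7*O
(-17*15)*r(0) = (-17*15)*(0*(7 + 0)) = -0*7 = -255*0 = 0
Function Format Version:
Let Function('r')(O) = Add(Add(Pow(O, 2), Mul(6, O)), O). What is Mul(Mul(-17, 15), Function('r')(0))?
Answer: 0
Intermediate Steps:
Function('r')(O) = Add(Pow(O, 2), Mul(7, O))
Mul(Mul(-17, 15), Function('r')(0)) = Mul(Mul(-17, 15), Mul(0, Add(7, 0))) = Mul(-255, Mul(0, 7)) = Mul(-255, 0) = 0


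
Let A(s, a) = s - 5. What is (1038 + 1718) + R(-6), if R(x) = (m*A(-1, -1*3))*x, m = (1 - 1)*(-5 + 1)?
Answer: 2756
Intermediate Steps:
A(s, a) = -5 + s
m = 0 (m = 0*(-4) = 0)
R(x) = 0 (R(x) = (0*(-5 - 1))*x = (0*(-6))*x = 0*x = 0)
(1038 + 1718) + R(-6) = (1038 + 1718) + 0 = 2756 + 0 = 2756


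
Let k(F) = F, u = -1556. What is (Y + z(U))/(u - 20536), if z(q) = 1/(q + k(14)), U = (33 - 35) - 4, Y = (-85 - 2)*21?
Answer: 14615/176736 ≈ 0.082694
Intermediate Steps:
Y = -1827 (Y = -87*21 = -1827)
U = -6 (U = -2 - 4 = -6)
z(q) = 1/(14 + q) (z(q) = 1/(q + 14) = 1/(14 + q))
(Y + z(U))/(u - 20536) = (-1827 + 1/(14 - 6))/(-1556 - 20536) = (-1827 + 1/8)/(-22092) = (-1827 + ⅛)*(-1/22092) = -14615/8*(-1/22092) = 14615/176736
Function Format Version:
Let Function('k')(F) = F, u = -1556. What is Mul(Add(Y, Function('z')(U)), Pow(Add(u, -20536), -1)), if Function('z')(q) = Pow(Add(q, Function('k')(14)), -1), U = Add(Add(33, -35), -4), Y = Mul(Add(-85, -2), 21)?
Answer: Rational(14615, 176736) ≈ 0.082694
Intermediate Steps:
Y = -1827 (Y = Mul(-87, 21) = -1827)
U = -6 (U = Add(-2, -4) = -6)
Function('z')(q) = Pow(Add(14, q), -1) (Function('z')(q) = Pow(Add(q, 14), -1) = Pow(Add(14, q), -1))
Mul(Add(Y, Function('z')(U)), Pow(Add(u, -20536), -1)) = Mul(Add(-1827, Pow(Add(14, -6), -1)), Pow(Add(-1556, -20536), -1)) = Mul(Add(-1827, Pow(8, -1)), Pow(-22092, -1)) = Mul(Add(-1827, Rational(1, 8)), Rational(-1, 22092)) = Mul(Rational(-14615, 8), Rational(-1, 22092)) = Rational(14615, 176736)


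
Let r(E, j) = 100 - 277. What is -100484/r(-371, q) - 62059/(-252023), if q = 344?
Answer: 25335263575/44608071 ≈ 567.95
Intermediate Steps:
r(E, j) = -177
-100484/r(-371, q) - 62059/(-252023) = -100484/(-177) - 62059/(-252023) = -100484*(-1/177) - 62059*(-1/252023) = 100484/177 + 62059/252023 = 25335263575/44608071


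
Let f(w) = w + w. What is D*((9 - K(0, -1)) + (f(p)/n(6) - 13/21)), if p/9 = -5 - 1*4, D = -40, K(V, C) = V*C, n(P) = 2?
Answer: 61000/21 ≈ 2904.8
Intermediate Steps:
K(V, C) = C*V
p = -81 (p = 9*(-5 - 1*4) = 9*(-5 - 4) = 9*(-9) = -81)
f(w) = 2*w
D*((9 - K(0, -1)) + (f(p)/n(6) - 13/21)) = -40*((9 - (-1)*0) + ((2*(-81))/2 - 13/21)) = -40*((9 - 1*0) + (-162*½ - 13*1/21)) = -40*((9 + 0) + (-81 - 13/21)) = -40*(9 - 1714/21) = -40*(-1525/21) = 61000/21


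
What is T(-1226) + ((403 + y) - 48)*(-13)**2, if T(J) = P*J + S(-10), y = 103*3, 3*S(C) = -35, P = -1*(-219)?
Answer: -468869/3 ≈ -1.5629e+5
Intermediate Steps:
P = 219
S(C) = -35/3 (S(C) = (1/3)*(-35) = -35/3)
y = 309
T(J) = -35/3 + 219*J (T(J) = 219*J - 35/3 = -35/3 + 219*J)
T(-1226) + ((403 + y) - 48)*(-13)**2 = (-35/3 + 219*(-1226)) + ((403 + 309) - 48)*(-13)**2 = (-35/3 - 268494) + (712 - 48)*169 = -805517/3 + 664*169 = -805517/3 + 112216 = -468869/3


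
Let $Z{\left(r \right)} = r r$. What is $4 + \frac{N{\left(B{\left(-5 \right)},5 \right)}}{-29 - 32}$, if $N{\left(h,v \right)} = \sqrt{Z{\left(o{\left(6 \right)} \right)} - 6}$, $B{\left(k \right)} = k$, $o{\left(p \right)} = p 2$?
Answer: $4 - \frac{\sqrt{138}}{61} \approx 3.8074$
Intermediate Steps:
$o{\left(p \right)} = 2 p$
$Z{\left(r \right)} = r^{2}$
$N{\left(h,v \right)} = \sqrt{138}$ ($N{\left(h,v \right)} = \sqrt{\left(2 \cdot 6\right)^{2} - 6} = \sqrt{12^{2} - 6} = \sqrt{144 - 6} = \sqrt{138}$)
$4 + \frac{N{\left(B{\left(-5 \right)},5 \right)}}{-29 - 32} = 4 + \frac{\sqrt{138}}{-29 - 32} = 4 + \frac{\sqrt{138}}{-61} = 4 - \frac{\sqrt{138}}{61}$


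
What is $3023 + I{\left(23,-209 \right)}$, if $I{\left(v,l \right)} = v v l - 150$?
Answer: $-107688$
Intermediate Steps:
$I{\left(v,l \right)} = -150 + l v^{2}$ ($I{\left(v,l \right)} = v^{2} l - 150 = l v^{2} - 150 = -150 + l v^{2}$)
$3023 + I{\left(23,-209 \right)} = 3023 - \left(150 + 209 \cdot 23^{2}\right) = 3023 - 110711 = -107688$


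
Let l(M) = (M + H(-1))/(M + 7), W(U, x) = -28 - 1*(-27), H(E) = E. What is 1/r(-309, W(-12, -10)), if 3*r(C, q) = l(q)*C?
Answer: 3/103 ≈ 0.029126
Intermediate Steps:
W(U, x) = -1 (W(U, x) = -28 + 27 = -1)
l(M) = (-1 + M)/(7 + M) (l(M) = (M - 1)/(M + 7) = (-1 + M)/(7 + M))
r(C, q) = C*(-1 + q)/(3*(7 + q)) (r(C, q) = (((-1 + q)/(7 + q))*C)/3 = (C*(-1 + q)/(7 + q))/3 = C*(-1 + q)/(3*(7 + q)))
1/r(-309, W(-12, -10)) = 1/((⅓)*(-309)*(-1 - 1)/(7 - 1)) = 1/((⅓)*(-309)*(-2)/6) = 1/((⅓)*(-309)*(⅙)*(-2)) = 1/(103/3) = 3/103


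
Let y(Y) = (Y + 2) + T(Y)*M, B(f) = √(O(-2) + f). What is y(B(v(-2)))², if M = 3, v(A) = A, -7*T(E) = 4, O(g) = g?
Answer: -192/49 + 8*I/7 ≈ -3.9184 + 1.1429*I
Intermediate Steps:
T(E) = -4/7 (T(E) = -⅐*4 = -4/7)
B(f) = √(-2 + f)
y(Y) = 2/7 + Y (y(Y) = (Y + 2) - 4/7*3 = (2 + Y) - 12/7 = 2/7 + Y)
y(B(v(-2)))² = (2/7 + √(-2 - 2))² = (2/7 + √(-4))² = (2/7 + 2*I)²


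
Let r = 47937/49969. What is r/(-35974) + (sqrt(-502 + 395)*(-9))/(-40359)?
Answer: -47937/1797584806 + 3*I*sqrt(107)/13453 ≈ -2.6667e-5 + 0.0023067*I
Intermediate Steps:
r = 47937/49969 (r = 47937*(1/49969) = 47937/49969 ≈ 0.95933)
r/(-35974) + (sqrt(-502 + 395)*(-9))/(-40359) = (47937/49969)/(-35974) + (sqrt(-502 + 395)*(-9))/(-40359) = (47937/49969)*(-1/35974) + (sqrt(-107)*(-9))*(-1/40359) = -47937/1797584806 + ((I*sqrt(107))*(-9))*(-1/40359) = -47937/1797584806 - 9*I*sqrt(107)*(-1/40359) = -47937/1797584806 + 3*I*sqrt(107)/13453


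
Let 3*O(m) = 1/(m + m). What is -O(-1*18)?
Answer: 1/108 ≈ 0.0092593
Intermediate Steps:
O(m) = 1/(6*m) (O(m) = 1/(3*(m + m)) = 1/(3*((2*m))) = (1/(2*m))/3 = 1/(6*m))
-O(-1*18) = -1/(6*((-1*18))) = -1/(6*(-18)) = -(-1)/(6*18) = -1*(-1/108) = 1/108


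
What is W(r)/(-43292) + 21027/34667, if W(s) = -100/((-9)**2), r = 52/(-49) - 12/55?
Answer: 18434459576/30391276221 ≈ 0.60657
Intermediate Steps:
r = -3448/2695 (r = 52*(-1/49) - 12*1/55 = -52/49 - 12/55 = -3448/2695 ≈ -1.2794)
W(s) = -100/81
W(r)/(-43292) + 21027/34667 = -100/81/(-43292) + 21027/34667 = -100/81*(-1/43292) + 21027*(1/34667) = 25/876663 + 21027/34667 = 18434459576/30391276221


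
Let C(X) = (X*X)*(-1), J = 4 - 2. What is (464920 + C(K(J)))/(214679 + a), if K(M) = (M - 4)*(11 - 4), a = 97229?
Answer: 116181/77977 ≈ 1.4899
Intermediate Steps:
J = 2
K(M) = -28 + 7*M (K(M) = (-4 + M)*7 = -28 + 7*M)
C(X) = -X**2 (C(X) = X**2*(-1) = -X**2)
(464920 + C(K(J)))/(214679 + a) = (464920 - (-28 + 7*2)**2)/(214679 + 97229) = (464920 - (-28 + 14)**2)/311908 = (464920 - 1*(-14)**2)*(1/311908) = (464920 - 1*196)*(1/311908) = (464920 - 196)*(1/311908) = 464724*(1/311908) = 116181/77977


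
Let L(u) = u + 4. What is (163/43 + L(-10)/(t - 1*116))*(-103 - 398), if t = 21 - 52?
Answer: -4044573/2107 ≈ -1919.6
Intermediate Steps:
L(u) = 4 + u
t = -31
(163/43 + L(-10)/(t - 1*116))*(-103 - 398) = (163/43 + (4 - 10)/(-31 - 1*116))*(-103 - 398) = (163*(1/43) - 6/(-31 - 116))*(-501) = (163/43 - 6/(-147))*(-501) = (163/43 - 6*(-1/147))*(-501) = (163/43 + 2/49)*(-501) = (8073/2107)*(-501) = -4044573/2107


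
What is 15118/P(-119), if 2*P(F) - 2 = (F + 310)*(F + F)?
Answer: -7559/11364 ≈ -0.66517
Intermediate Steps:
P(F) = 1 + F*(310 + F) (P(F) = 1 + ((F + 310)*(F + F))/2 = 1 + ((310 + F)*(2*F))/2 = 1 + (2*F*(310 + F))/2 = 1 + F*(310 + F))
15118/P(-119) = 15118/(1 + (-119)**2 + 310*(-119)) = 15118/(1 + 14161 - 36890) = 15118/(-22728) = 15118*(-1/22728) = -7559/11364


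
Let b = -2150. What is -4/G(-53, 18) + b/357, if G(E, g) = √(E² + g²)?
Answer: -2150/357 - 4*√3133/3133 ≈ -6.0939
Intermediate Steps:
-4/G(-53, 18) + b/357 = -4/√((-53)² + 18²) - 2150/357 = -4/√(2809 + 324) - 2150*1/357 = -4*√3133/3133 - 2150/357 = -2150/357 - 4*√3133/3133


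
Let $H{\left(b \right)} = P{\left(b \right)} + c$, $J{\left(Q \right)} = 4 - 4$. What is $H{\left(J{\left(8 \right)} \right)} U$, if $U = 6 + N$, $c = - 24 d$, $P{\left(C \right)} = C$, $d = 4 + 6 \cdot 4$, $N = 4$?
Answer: $-6720$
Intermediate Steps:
$d = 28$ ($d = 4 + 24 = 28$)
$c = -672$ ($c = \left(-24\right) 28 = -672$)
$U = 10$ ($U = 6 + 4 = 10$)
$J{\left(Q \right)} = 0$ ($J{\left(Q \right)} = 4 - 4 = 0$)
$H{\left(b \right)} = -672 + b$ ($H{\left(b \right)} = b - 672 = -672 + b$)
$H{\left(J{\left(8 \right)} \right)} U = \left(-672 + 0\right) 10 = \left(-672\right) 10 = -6720$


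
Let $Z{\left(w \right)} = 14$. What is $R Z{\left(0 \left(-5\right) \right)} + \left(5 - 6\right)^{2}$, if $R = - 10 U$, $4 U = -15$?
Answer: $526$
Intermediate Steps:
$U = - \frac{15}{4}$ ($U = \frac{1}{4} \left(-15\right) = - \frac{15}{4} \approx -3.75$)
$R = \frac{75}{2}$ ($R = \left(-10\right) \left(- \frac{15}{4}\right) = \frac{75}{2} \approx 37.5$)
$R Z{\left(0 \left(-5\right) \right)} + \left(5 - 6\right)^{2} = \frac{75}{2} \cdot 14 + \left(5 - 6\right)^{2} = 525 + \left(-1\right)^{2} = 525 + 1 = 526$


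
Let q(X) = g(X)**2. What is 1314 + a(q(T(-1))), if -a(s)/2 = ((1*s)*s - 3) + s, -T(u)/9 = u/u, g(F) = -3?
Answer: 1140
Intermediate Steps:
T(u) = -9 (T(u) = -9*u/u = -9*1 = -9)
q(X) = 9 (q(X) = (-3)**2 = 9)
a(s) = 6 - 2*s - 2*s**2 (a(s) = -2*(((1*s)*s - 3) + s) = -2*((s*s - 3) + s) = -2*((s**2 - 3) + s) = -2*((-3 + s**2) + s) = -2*(-3 + s + s**2) = 6 - 2*s - 2*s**2)
1314 + a(q(T(-1))) = 1314 + (6 - 2*9 - 2*9**2) = 1314 + (6 - 18 - 2*81) = 1314 + (6 - 18 - 162) = 1314 - 174 = 1140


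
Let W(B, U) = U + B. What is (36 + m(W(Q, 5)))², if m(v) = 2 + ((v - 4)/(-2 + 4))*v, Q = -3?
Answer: 1296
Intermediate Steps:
W(B, U) = B + U
m(v) = 2 + v*(-2 + v/2) (m(v) = 2 + ((-4 + v)/2)*v = 2 + ((-4 + v)*(½))*v = 2 + (-2 + v/2)*v = 2 + v*(-2 + v/2))
(36 + m(W(Q, 5)))² = (36 + (2 + (-3 + 5)²/2 - 2*(-3 + 5)))² = (36 + (2 + (½)*2² - 2*2))² = (36 + (2 + (½)*4 - 4))² = (36 + (2 + 2 - 4))² = (36 + 0)² = 36² = 1296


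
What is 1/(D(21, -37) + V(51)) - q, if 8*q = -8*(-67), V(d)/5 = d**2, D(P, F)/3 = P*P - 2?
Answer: -959573/14322 ≈ -67.000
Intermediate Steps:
D(P, F) = -6 + 3*P**2 (D(P, F) = 3*(P*P - 2) = 3*(P**2 - 2) = 3*(-2 + P**2) = -6 + 3*P**2)
V(d) = 5*d**2
q = 67 (q = (-8*(-67))/8 = (1/8)*536 = 67)
1/(D(21, -37) + V(51)) - q = 1/((-6 + 3*21**2) + 5*51**2) - 1*67 = 1/((-6 + 3*441) + 5*2601) - 67 = 1/((-6 + 1323) + 13005) - 67 = 1/(1317 + 13005) - 67 = 1/14322 - 67 = -959573/14322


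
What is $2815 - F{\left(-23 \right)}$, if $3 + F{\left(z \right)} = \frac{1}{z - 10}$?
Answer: $\frac{92995}{33} \approx 2818.0$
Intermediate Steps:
$F{\left(z \right)} = -3 + \frac{1}{-10 + z}$ ($F{\left(z \right)} = -3 + \frac{1}{z - 10} = -3 + \frac{1}{-10 + z}$)
$2815 - F{\left(-23 \right)} = 2815 - \frac{31 - -69}{-10 - 23} = 2815 - \frac{31 + 69}{-33} = 2815 - \left(- \frac{1}{33}\right) 100 = 2815 - - \frac{100}{33} = 2815 + \frac{100}{33} = \frac{92995}{33}$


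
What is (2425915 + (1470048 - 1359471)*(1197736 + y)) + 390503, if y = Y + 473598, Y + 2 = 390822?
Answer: 228029619276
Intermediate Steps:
Y = 390820 (Y = -2 + 390822 = 390820)
y = 864418 (y = 390820 + 473598 = 864418)
(2425915 + (1470048 - 1359471)*(1197736 + y)) + 390503 = (2425915 + (1470048 - 1359471)*(1197736 + 864418)) + 390503 = (2425915 + 110577*2062154) + 390503 = (2425915 + 228026802858) + 390503 = 228029228773 + 390503 = 228029619276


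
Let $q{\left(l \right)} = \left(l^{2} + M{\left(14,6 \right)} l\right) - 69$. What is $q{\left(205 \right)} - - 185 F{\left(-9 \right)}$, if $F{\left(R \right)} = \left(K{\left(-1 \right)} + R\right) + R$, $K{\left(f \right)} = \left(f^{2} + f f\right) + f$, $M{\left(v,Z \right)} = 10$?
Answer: $40861$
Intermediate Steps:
$K{\left(f \right)} = f + 2 f^{2}$ ($K{\left(f \right)} = \left(f^{2} + f^{2}\right) + f = 2 f^{2} + f = f + 2 f^{2}$)
$F{\left(R \right)} = 1 + 2 R$ ($F{\left(R \right)} = \left(- (1 + 2 \left(-1\right)) + R\right) + R = \left(- (1 - 2) + R\right) + R = \left(\left(-1\right) \left(-1\right) + R\right) + R = \left(1 + R\right) + R = 1 + 2 R$)
$q{\left(l \right)} = -69 + l^{2} + 10 l$ ($q{\left(l \right)} = \left(l^{2} + 10 l\right) - 69 = -69 + l^{2} + 10 l$)
$q{\left(205 \right)} - - 185 F{\left(-9 \right)} = \left(-69 + 205^{2} + 10 \cdot 205\right) - - 185 \left(1 + 2 \left(-9\right)\right) = \left(-69 + 42025 + 2050\right) - - 185 \left(1 - 18\right) = 44006 - \left(-185\right) \left(-17\right) = 44006 - 3145 = 40861$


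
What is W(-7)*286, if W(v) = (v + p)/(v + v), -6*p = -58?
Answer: -1144/21 ≈ -54.476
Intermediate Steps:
p = 29/3 (p = -⅙*(-58) = 29/3 ≈ 9.6667)
W(v) = (29/3 + v)/(2*v) (W(v) = (v + 29/3)/(v + v) = (29/3 + v)/((2*v)) = (29/3 + v)*(1/(2*v)) = (29/3 + v)/(2*v))
W(-7)*286 = ((⅙)*(29 + 3*(-7))/(-7))*286 = ((⅙)*(-⅐)*(29 - 21))*286 = ((⅙)*(-⅐)*8)*286 = -4/21*286 = -1144/21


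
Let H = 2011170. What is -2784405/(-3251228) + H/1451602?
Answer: 5290310041785/2359744533628 ≈ 2.2419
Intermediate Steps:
-2784405/(-3251228) + H/1451602 = -2784405/(-3251228) + 2011170/1451602 = -2784405*(-1/3251228) + 2011170*(1/1451602) = 2784405/3251228 + 1005585/725801 = 5290310041785/2359744533628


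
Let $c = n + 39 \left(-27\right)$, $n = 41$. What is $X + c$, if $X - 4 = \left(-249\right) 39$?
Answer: $-10719$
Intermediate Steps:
$X = -9707$ ($X = 4 - 9711 = -9707$)
$c = -1012$ ($c = 41 + 39 \left(-27\right) = 41 - 1053 = -1012$)
$X + c = -9707 - 1012 = -10719$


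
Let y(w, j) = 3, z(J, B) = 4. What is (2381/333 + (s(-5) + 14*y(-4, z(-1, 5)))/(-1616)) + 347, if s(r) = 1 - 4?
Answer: 190565125/538128 ≈ 354.13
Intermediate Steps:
s(r) = -3
(2381/333 + (s(-5) + 14*y(-4, z(-1, 5)))/(-1616)) + 347 = (2381/333 + (-3 + 14*3)/(-1616)) + 347 = (2381*(1/333) + (-3 + 42)*(-1/1616)) + 347 = (2381/333 + 39*(-1/1616)) + 347 = (2381/333 - 39/1616) + 347 = 3834709/538128 + 347 = 190565125/538128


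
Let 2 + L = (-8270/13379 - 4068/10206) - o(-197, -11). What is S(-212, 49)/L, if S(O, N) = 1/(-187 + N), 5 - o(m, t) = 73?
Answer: -2528631/22675984924 ≈ -0.00011151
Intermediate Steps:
o(m, t) = -68 (o(m, t) = 5 - 1*73 = 5 - 73 = -68)
L = 492956194/7585893 (L = -2 + ((-8270/13379 - 4068/10206) - 1*(-68)) = -2 + ((-8270*1/13379 - 4068*1/10206) + 68) = -2 + ((-8270/13379 - 226/567) + 68) = -2 + (-7712744/7585893 + 68) = -2 + 508127980/7585893 = 492956194/7585893 ≈ 64.983)
S(-212, 49)/L = 1/((-187 + 49)*(492956194/7585893)) = (7585893/492956194)/(-138) = -1/138*7585893/492956194 = -2528631/22675984924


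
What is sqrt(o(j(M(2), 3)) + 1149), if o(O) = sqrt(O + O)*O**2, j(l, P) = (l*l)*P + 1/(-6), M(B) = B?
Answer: sqrt(372276 + 15123*sqrt(213))/18 ≈ 42.781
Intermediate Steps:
j(l, P) = -1/6 + P*l**2 (j(l, P) = l**2*P - 1/6 = P*l**2 - 1/6 = -1/6 + P*l**2)
o(O) = sqrt(2)*O**(5/2) (o(O) = sqrt(2*O)*O**2 = (sqrt(2)*sqrt(O))*O**2 = sqrt(2)*O**(5/2))
sqrt(o(j(M(2), 3)) + 1149) = sqrt(sqrt(2)*(-1/6 + 3*2**2)**(5/2) + 1149) = sqrt(sqrt(2)*(-1/6 + 3*4)**(5/2) + 1149) = sqrt(sqrt(2)*(-1/6 + 12)**(5/2) + 1149) = sqrt(sqrt(2)*(71/6)**(5/2) + 1149) = sqrt(sqrt(2)*(5041*sqrt(426)/216) + 1149) = sqrt(5041*sqrt(213)/108 + 1149) = sqrt(1149 + 5041*sqrt(213)/108)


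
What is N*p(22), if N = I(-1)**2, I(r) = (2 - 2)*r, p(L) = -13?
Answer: 0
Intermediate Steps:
I(r) = 0 (I(r) = 0*r = 0)
N = 0 (N = 0**2 = 0)
N*p(22) = 0*(-13) = 0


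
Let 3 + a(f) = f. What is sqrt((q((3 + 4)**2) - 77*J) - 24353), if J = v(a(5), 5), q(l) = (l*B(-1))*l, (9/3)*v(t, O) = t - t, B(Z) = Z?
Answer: 7*I*sqrt(546) ≈ 163.57*I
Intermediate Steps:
a(f) = -3 + f
v(t, O) = 0 (v(t, O) = (t - t)/3 = (1/3)*0 = 0)
q(l) = -l**2 (q(l) = (l*(-1))*l = (-l)*l = -l**2)
J = 0
sqrt((q((3 + 4)**2) - 77*J) - 24353) = sqrt((-((3 + 4)**2)**2 - 77*0) - 24353) = sqrt((-(7**2)**2 + 0) - 24353) = sqrt((-1*49**2 + 0) - 24353) = sqrt((-1*2401 + 0) - 24353) = sqrt((-2401 + 0) - 24353) = sqrt(-2401 - 24353) = sqrt(-26754) = 7*I*sqrt(546)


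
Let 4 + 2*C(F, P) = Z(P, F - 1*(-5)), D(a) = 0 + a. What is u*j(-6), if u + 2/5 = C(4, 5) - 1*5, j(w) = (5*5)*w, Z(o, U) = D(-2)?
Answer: 1260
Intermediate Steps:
D(a) = a
Z(o, U) = -2
j(w) = 25*w
C(F, P) = -3 (C(F, P) = -2 + (½)*(-2) = -2 - 1 = -3)
u = -42/5 (u = -⅖ + (-3 - 1*5) = -⅖ + (-3 - 5) = -⅖ - 8 = -42/5 ≈ -8.4000)
u*j(-6) = -210*(-6) = -42/5*(-150) = 1260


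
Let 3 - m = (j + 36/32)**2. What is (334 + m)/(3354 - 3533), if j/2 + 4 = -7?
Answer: 6321/11456 ≈ 0.55176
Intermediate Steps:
j = -22 (j = -8 + 2*(-7) = -8 - 14 = -22)
m = -27697/64 (m = 3 - (-22 + 36/32)**2 = 3 - (-22 + 36*(1/32))**2 = 3 - (-22 + 9/8)**2 = 3 - (-167/8)**2 = 3 - 1*27889/64 = 3 - 27889/64 = -27697/64 ≈ -432.77)
(334 + m)/(3354 - 3533) = (334 - 27697/64)/(3354 - 3533) = -6321/64/(-179) = -6321/64*(-1/179) = 6321/11456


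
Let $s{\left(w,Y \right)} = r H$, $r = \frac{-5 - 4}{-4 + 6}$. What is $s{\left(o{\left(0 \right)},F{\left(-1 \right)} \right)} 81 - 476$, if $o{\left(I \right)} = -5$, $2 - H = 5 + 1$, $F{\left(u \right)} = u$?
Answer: $982$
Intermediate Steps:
$r = - \frac{9}{2} \approx -4.5$
$H = -4$ ($H = 2 - \left(5 + 1\right) = 2 - 6 = -4$)
$s{\left(w,Y \right)} = 18$ ($s{\left(w,Y \right)} = \left(- \frac{9}{2}\right) \left(-4\right) = 18$)
$s{\left(o{\left(0 \right)},F{\left(-1 \right)} \right)} 81 - 476 = 18 \cdot 81 - 476 = 1458 - 476 = 982$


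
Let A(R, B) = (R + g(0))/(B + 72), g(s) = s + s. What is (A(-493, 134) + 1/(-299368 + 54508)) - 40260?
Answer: -1015440908893/25220580 ≈ -40262.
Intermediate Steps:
g(s) = 2*s
A(R, B) = R/(72 + B) (A(R, B) = (R + 2*0)/(B + 72) = (R + 0)/(72 + B) = R/(72 + B))
(A(-493, 134) + 1/(-299368 + 54508)) - 40260 = (-493/(72 + 134) + 1/(-299368 + 54508)) - 40260 = (-493/206 + 1/(-244860)) - 40260 = (-493*1/206 - 1/244860) - 40260 = (-493/206 - 1/244860) - 40260 = -60358093/25220580 - 40260 = -1015440908893/25220580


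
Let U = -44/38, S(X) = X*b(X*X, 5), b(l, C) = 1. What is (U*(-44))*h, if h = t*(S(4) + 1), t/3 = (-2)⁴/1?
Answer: 232320/19 ≈ 12227.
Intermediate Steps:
S(X) = X (S(X) = X*1 = X)
U = -22/19 (U = -44*1/38 = -22/19 ≈ -1.1579)
t = 48 (t = 3*((-2)⁴/1) = 3*(16*1) = 3*16 = 48)
h = 240 (h = 48*(4 + 1) = 48*5 = 240)
(U*(-44))*h = -22/19*(-44)*240 = (968/19)*240 = 232320/19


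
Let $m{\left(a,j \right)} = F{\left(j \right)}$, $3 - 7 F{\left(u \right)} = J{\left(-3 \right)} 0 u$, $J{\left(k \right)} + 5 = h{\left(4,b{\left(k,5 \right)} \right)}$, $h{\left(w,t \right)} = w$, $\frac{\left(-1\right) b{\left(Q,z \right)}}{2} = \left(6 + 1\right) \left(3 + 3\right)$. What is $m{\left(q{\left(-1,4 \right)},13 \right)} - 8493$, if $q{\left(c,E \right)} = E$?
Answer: $- \frac{59448}{7} \approx -8492.6$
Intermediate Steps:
$b{\left(Q,z \right)} = -84$ ($b{\left(Q,z \right)} = - 2 \left(6 + 1\right) \left(3 + 3\right) = - 2 \cdot 7 \cdot 6 = \left(-2\right) 42 = -84$)
$J{\left(k \right)} = -1$ ($J{\left(k \right)} = -5 + 4 = -1$)
$F{\left(u \right)} = \frac{3}{7}$ ($F{\left(u \right)} = \frac{3}{7} - \frac{\left(-1\right) 0 u}{7} = \frac{3}{7} - \frac{0 u}{7} = \frac{3}{7} - 0 = \frac{3}{7} + 0 = \frac{3}{7}$)
$m{\left(a,j \right)} = \frac{3}{7}$
$m{\left(q{\left(-1,4 \right)},13 \right)} - 8493 = \frac{3}{7} - 8493 = - \frac{59448}{7}$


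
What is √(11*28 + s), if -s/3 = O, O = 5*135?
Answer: I*√1717 ≈ 41.437*I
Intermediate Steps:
O = 675
s = -2025 (s = -3*675 = -2025)
√(11*28 + s) = √(11*28 - 2025) = √(308 - 2025) = √(-1717) = I*√1717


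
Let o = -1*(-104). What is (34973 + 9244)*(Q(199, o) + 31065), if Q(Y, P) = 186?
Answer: 1381825467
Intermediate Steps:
o = 104
(34973 + 9244)*(Q(199, o) + 31065) = (34973 + 9244)*(186 + 31065) = 44217*31251 = 1381825467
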